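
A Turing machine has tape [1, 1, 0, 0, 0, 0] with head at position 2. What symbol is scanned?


Tape: [1, 1, 0, 0, 0, 0]
Positions: 0 1 2 3 4 5
Values:    1 1 0 0 0 0
Head at position 2
tape[2] = 0

0


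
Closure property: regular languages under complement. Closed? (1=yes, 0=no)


Regular languages are closed under:
- Union (DFA product construction)
- Intersection (DFA product construction)
- Complement (swap accept/reject states)
- Concatenation (NFA construction)
- Kleene star (NFA construction)
complement is in this list
Therefore: closed

1


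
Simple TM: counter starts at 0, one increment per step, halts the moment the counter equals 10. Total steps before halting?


Counter starts at 0. Counting sequence:
  Step 1: counter = 1
  Step 2: counter = 2
  Step 3: counter = 3
  Step 4: counter = 4
  Step 5: counter = 5
  Step 6: counter = 6
  ...
  Step 10: counter = 10
Counter reached 10 -> halt
Total steps = 10

10


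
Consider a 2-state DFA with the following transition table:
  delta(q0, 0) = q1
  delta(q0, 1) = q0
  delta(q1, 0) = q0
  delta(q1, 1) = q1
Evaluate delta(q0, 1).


Looking up transition function:
delta(q0, 1) in the table
Row: q0, Column: 1
Result: q0

q0


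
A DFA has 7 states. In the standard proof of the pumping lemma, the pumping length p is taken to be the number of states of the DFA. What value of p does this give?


Pumping lemma for regular languages (standard proof):
Take p = |Q|, the number of DFA states.
Any string of length >= |Q| passes through |Q|+1 states while reading its first |Q| symbols,
so by pigeonhole some state repeats, giving the loop that can be pumped.
Here |Q| = 7
Therefore the proof uses p = 7

7


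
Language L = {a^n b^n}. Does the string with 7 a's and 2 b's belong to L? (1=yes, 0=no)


Language requires equal numbers of a's and b's
PDA pushes for each 'a', pops for each 'b'
Number of a's = 7
Number of b's = 2
7 != 2 -> Reject

0


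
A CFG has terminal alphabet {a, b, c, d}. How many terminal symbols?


Terminal symbols: a, b, c, d
Counting each: a (#1), b (#2), c (#3), d (#4)
Total = 4

4


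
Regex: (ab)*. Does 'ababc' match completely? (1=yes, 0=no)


Pattern: (ab)*
String: 'ababc'
Pattern requires: zero or more repetitions of 'ab'
Length 5 is odd -> cannot be (ab)* -> no match
Result: 0

0


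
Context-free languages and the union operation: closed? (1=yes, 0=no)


CFL closure properties:
  Closed under: union, concatenation, Kleene star
  NOT closed under: intersection, complement
Operation 'union' is in closed list -> Yes (closed)

1


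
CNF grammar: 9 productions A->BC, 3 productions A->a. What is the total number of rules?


CNF allows two rule forms:
  A -> BC (binary): 9 rules
  A -> a (terminal): 3 rules
Total = 9 + 3 = 12

12


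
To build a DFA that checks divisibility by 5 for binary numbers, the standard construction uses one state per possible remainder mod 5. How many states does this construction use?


Divisibility by 5 is tracked via the remainder mod 5: 0, 1, ..., 4
The construction assigns one state to each remainder
Number of remainders = 5

5


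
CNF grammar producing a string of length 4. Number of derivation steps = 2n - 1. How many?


Chomsky Normal Form derivation:
String length n = 4
Each step either:
  - Splits a nonterminal into two (n-1 such steps)
  - Converts a nonterminal to terminal (n such steps)
Total = (n-1) + n = 2n - 1
= 2(4) - 1
= 8 - 1
= 7

7


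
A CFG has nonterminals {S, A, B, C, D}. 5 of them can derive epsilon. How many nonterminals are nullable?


Nonterminals: {S, A, B, C, D}
A nonterminal is nullable if it can derive epsilon
Counting nullable nonterminals: 5
Total nullable = 5

5


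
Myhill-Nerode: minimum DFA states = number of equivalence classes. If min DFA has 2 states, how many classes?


Myhill-Nerode theorem:
Number of equivalence classes = number of states in minimal DFA
Minimal DFA states = 2
Therefore equivalence classes = 2

2


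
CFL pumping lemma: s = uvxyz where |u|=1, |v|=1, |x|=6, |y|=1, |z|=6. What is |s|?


|s| = |u| + |v| + |x| + |y| + |z|
= 1 + 1 + 6 + 1 + 6
= 2 + 6 + 7
= 8 + 7
= 15

15


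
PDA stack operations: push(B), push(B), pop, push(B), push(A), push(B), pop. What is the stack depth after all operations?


Tracing stack operations:
  push(B) -> stack = [B], depth=1
  push(B) -> stack = [B,B], depth=2
  pop -> removed B, stack = [B], depth=1
  push(B) -> stack = [B,B], depth=2
  push(A) -> stack = [B,B,A], depth=3
  push(B) -> stack = [B,B,A,B], depth=4
  pop -> removed B, stack = [B,B,A], depth=3
Final depth = 3

3


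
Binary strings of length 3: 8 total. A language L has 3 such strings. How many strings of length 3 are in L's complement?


Alphabet: {0,1}
String length: 3
Total strings of length 3 = 2^3 = 8
Strings in L = 3
Complement = total - |L|
= 8 - 3
= 5

5


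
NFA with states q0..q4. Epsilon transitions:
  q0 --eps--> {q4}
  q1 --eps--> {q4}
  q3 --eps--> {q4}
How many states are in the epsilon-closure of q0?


Starting from q0
Initialize closure = {q0}
Follow epsilon from q0 -> add q4
Final closure: {q0, q4}
Size = 2

2


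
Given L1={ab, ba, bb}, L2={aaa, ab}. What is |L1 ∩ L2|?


L1 = {ab, ba, bb}
L2 = {aaa, ab}
Checking each string in L1 against L2:
  'ab': in L2? Yes
  'ba': in L2? No
  'bb': in L2? No
Intersection = {ab}
|L1 ∩ L2| = 1

1


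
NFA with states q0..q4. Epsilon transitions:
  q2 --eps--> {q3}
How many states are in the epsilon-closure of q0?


Starting from q0
Initialize closure = {q0}
q0 has no outgoing epsilon transitions -> nothing to add
Final closure: {q0}
Size = 1

1


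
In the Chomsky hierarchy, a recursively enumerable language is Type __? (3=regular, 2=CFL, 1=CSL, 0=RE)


Chomsky hierarchy levels:
  Type 3: Regular (DFA/NFA/regex)
  Type 2: Context-free (PDA)
  Type 1: Context-sensitive
  Type 0: Recursively enumerable (TM)
'recursively enumerable' corresponds to Type 0

0


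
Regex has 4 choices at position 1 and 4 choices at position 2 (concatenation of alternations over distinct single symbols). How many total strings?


First group: 4 alternatives
Second group: 4 alternatives
Concatenation: each choice from group 1 pairs with each from group 2
Total = 4 x 4 = 16

16


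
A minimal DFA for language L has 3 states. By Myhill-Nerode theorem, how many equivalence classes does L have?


Myhill-Nerode theorem:
Number of equivalence classes = number of states in minimal DFA
Minimal DFA states = 3
Therefore equivalence classes = 3

3


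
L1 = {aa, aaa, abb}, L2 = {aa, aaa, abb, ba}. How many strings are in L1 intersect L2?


L1 = {aa, aaa, abb}
L2 = {aa, aaa, abb, ba}
Checking each string in L1 against L2:
  'aa': in L2? Yes
  'aaa': in L2? Yes
  'abb': in L2? Yes
Intersection = {aa, aaa, abb}
|L1 ∩ L2| = 3

3


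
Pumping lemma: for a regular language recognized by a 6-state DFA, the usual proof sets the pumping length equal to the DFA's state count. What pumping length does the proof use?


Pumping lemma for regular languages (standard proof):
Take p = |Q|, the number of DFA states.
Any string of length >= |Q| passes through |Q|+1 states while reading its first |Q| symbols,
so by pigeonhole some state repeats, giving the loop that can be pumped.
Here |Q| = 6
Therefore the proof uses p = 6

6


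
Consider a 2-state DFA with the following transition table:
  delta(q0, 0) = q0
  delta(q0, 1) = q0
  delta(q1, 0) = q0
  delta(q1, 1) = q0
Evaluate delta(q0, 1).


Looking up transition function:
delta(q0, 1) in the table
Row: q0, Column: 1
Result: q0

q0


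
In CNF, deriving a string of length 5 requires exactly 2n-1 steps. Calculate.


Chomsky Normal Form derivation:
String length n = 5
Each step either:
  - Splits a nonterminal into two (n-1 such steps)
  - Converts a nonterminal to terminal (n such steps)
Total = (n-1) + n = 2n - 1
= 2(5) - 1
= 10 - 1
= 9

9


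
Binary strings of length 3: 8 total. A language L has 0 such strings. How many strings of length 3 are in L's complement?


Alphabet: {0,1}
String length: 3
Total strings of length 3 = 2^3 = 8
Strings in L = 0
Complement = total - |L|
= 8 - 0
= 8

8


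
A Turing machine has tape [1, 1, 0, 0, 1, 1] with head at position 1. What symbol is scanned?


Tape: [1, 1, 0, 0, 1, 1]
Positions: 0 1 2 3 4 5
Values:    1 1 0 0 1 1
Head at position 1
tape[1] = 1

1


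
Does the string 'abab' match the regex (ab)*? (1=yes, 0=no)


Pattern: (ab)*
String: 'abab'
Pattern requires: zero or more repetitions of 'ab'
Pairs: ['ab', 'ab']
All pairs are 'ab'? Yes
Result: 1

1


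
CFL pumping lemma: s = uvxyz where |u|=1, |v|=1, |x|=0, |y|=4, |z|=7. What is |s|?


|s| = |u| + |v| + |x| + |y| + |z|
= 1 + 1 + 0 + 4 + 7
= 2 + 0 + 11
= 2 + 11
= 13

13


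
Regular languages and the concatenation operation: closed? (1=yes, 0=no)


Regular languages are closed under all standard operations:
- Union: Yes (product construction)
- Intersection: Yes (product construction)
- Complement: Yes (swap accept/reject)
- Concatenation: Yes (NFA construction)
Operation: concatenation -> Closed

1


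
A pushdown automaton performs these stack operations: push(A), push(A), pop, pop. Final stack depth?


Tracing stack operations:
  push(A) -> stack = [A], depth=1
  push(A) -> stack = [A,A], depth=2
  pop -> removed A, stack = [A], depth=1
  pop -> removed A, stack = [], depth=0
Final depth = 0

0


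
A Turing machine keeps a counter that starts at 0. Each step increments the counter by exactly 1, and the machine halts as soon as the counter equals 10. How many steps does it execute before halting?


Counter starts at 0. Counting sequence:
  Step 1: counter = 1
  Step 2: counter = 2
  Step 3: counter = 3
  Step 4: counter = 4
  Step 5: counter = 5
  Step 6: counter = 6
  ...
  Step 10: counter = 10
Counter reached 10 -> halt
Total steps = 10

10


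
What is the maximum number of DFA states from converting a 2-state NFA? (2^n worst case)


NFA has 2 states
Subset construction: each DFA state = subset of NFA states
Maximum subsets = 2^2
2^2 = 4

4


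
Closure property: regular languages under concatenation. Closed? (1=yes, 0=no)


Regular languages are closed under:
- Union (DFA product construction)
- Intersection (DFA product construction)
- Complement (swap accept/reject states)
- Concatenation (NFA construction)
- Kleene star (NFA construction)
concatenation is in this list
Therefore: closed

1


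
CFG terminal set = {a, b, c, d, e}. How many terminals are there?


Terminal symbols: a, b, c, d, e
Counting each: a (#1), b (#2), c (#3), d (#4), e (#5)
Total = 5

5


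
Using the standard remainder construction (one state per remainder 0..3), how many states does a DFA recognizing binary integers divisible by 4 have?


Divisibility by 4 is tracked via the remainder mod 4: 0, 1, ..., 3
The construction assigns one state to each remainder
Number of remainders = 4

4


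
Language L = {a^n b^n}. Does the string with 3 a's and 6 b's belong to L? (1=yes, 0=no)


Language requires equal numbers of a's and b's
PDA pushes for each 'a', pops for each 'b'
Number of a's = 3
Number of b's = 6
3 != 6 -> Reject

0


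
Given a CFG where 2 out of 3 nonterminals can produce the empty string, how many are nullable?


Nonterminals: {S, A, B}
A nonterminal is nullable if it can derive epsilon
Counting nullable nonterminals: 2
Total nullable = 2

2


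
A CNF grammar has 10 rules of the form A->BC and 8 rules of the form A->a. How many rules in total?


CNF allows two rule forms:
  A -> BC (binary): 10 rules
  A -> a (terminal): 8 rules
Total = 10 + 8 = 18

18


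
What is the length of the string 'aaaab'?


String: 'aaaab'
Counting characters:
  'a' appears 4 time(s)
  'b' appears 1 time(s)
Total length = 4 + 1 = 5

5


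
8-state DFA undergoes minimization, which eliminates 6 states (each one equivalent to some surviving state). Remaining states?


Original DFA: 8 states
Redundant states removed: 6
Minimized states = original - removed
= 8 - 6
= 2

2


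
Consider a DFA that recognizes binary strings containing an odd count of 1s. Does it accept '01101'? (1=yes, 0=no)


DFA has 2 states: q_even (start, accept=no) and q_odd
Processing string '01101' character by character:
  Position 0: read '0', 1-count=0 -> q_even (no change)
  Position 1: read '1', 1-count=1 -> q_odd
  Position 2: read '1', 1-count=2 -> q_even
  Position 3: read '0', 1-count=2 -> q_even (no change)
  Position 4: read '1', 1-count=3 -> q_odd
Final state: q_odd, total 1s = 3 (odd); the DFA requires an odd count -> accept

1


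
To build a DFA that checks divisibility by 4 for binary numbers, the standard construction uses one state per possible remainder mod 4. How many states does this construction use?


Divisibility by 4 is tracked via the remainder mod 4: 0, 1, ..., 3
The construction assigns one state to each remainder
Number of remainders = 4

4


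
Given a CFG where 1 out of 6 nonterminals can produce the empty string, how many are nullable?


Nonterminals: {S, A, B, C, D, E}
A nonterminal is nullable if it can derive epsilon
Counting nullable nonterminals: 1
Total nullable = 1

1


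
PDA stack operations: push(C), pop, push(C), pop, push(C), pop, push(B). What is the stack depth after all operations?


Tracing stack operations:
  push(C) -> stack = [C], depth=1
  pop -> removed C, stack = [], depth=0
  push(C) -> stack = [C], depth=1
  pop -> removed C, stack = [], depth=0
  push(C) -> stack = [C], depth=1
  pop -> removed C, stack = [], depth=0
  push(B) -> stack = [B], depth=1
Final depth = 1

1


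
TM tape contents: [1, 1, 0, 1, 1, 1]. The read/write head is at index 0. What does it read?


Tape: [1, 1, 0, 1, 1, 1]
Positions: 0 1 2 3 4 5
Values:    1 1 0 1 1 1
Head at position 0
tape[0] = 1

1


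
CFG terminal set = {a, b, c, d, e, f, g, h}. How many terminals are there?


Terminal symbols: a, b, c, d, e, f, g, h
Counting each: a (#1), b (#2), c (#3), d (#4), e (#5), f (#6), g (#7), h (#8)
Total = 8

8


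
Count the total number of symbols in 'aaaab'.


String: 'aaaab'
Counting characters:
  'a' appears 4 time(s)
  'b' appears 1 time(s)
Total length = 4 + 1 = 5

5


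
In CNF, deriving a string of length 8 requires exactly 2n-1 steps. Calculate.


Chomsky Normal Form derivation:
String length n = 8
Each step either:
  - Splits a nonterminal into two (n-1 such steps)
  - Converts a nonterminal to terminal (n such steps)
Total = (n-1) + n = 2n - 1
= 2(8) - 1
= 16 - 1
= 15

15


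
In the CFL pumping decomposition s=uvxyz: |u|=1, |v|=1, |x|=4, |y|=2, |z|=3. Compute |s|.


|s| = |u| + |v| + |x| + |y| + |z|
= 1 + 1 + 4 + 2 + 3
= 2 + 4 + 5
= 6 + 5
= 11

11


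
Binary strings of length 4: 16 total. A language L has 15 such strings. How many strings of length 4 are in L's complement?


Alphabet: {0,1}
String length: 4
Total strings of length 4 = 2^4 = 16
Strings in L = 15
Complement = total - |L|
= 16 - 15
= 1

1


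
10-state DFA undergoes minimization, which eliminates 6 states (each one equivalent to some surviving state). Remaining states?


Original DFA: 10 states
Redundant states removed: 6
Minimized states = original - removed
= 10 - 6
= 4

4


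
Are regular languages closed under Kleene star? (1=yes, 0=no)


Regular languages are closed under:
- Union (DFA product construction)
- Intersection (DFA product construction)
- Complement (swap accept/reject states)
- Concatenation (NFA construction)
- Kleene star (NFA construction)
Kleene star is in this list
Therefore: closed

1


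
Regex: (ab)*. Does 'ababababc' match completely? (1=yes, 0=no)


Pattern: (ab)*
String: 'ababababc'
Pattern requires: zero or more repetitions of 'ab'
Length 9 is odd -> cannot be (ab)* -> no match
Result: 0

0


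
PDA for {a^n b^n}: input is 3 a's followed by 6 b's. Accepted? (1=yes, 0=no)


Language requires equal numbers of a's and b's
PDA pushes for each 'a', pops for each 'b'
Number of a's = 3
Number of b's = 6
3 != 6 -> Reject

0


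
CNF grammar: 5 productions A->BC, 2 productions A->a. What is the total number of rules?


CNF allows two rule forms:
  A -> BC (binary): 5 rules
  A -> a (terminal): 2 rules
Total = 5 + 2 = 7

7


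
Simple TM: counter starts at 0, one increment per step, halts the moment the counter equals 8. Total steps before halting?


Counter starts at 0. Counting sequence:
  Step 1: counter = 1
  Step 2: counter = 2
  Step 3: counter = 3
  Step 4: counter = 4
  Step 5: counter = 5
  Step 6: counter = 6
  Step 7: counter = 7
  Step 8: counter = 8
Counter reached 8 -> halt
Total steps = 8

8


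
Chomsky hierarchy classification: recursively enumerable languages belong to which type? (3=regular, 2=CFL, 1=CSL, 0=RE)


Chomsky hierarchy levels:
  Type 3: Regular (DFA/NFA/regex)
  Type 2: Context-free (PDA)
  Type 1: Context-sensitive
  Type 0: Recursively enumerable (TM)
'recursively enumerable' corresponds to Type 0

0


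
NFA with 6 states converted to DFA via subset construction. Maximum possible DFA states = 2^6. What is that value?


NFA has 6 states
Subset construction: each DFA state = subset of NFA states
Maximum subsets = 2^6
2^6 = 64

64


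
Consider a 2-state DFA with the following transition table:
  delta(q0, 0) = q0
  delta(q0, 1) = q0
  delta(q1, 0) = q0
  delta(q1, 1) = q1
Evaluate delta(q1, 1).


Looking up transition function:
delta(q1, 1) in the table
Row: q1, Column: 1
Result: q1

q1


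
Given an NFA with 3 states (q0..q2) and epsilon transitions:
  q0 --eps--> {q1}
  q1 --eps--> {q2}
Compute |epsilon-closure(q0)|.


Starting from q0
Initialize closure = {q0}
Follow epsilon from q0 -> add q1
Follow epsilon from q1 -> add q2
Final closure: {q0, q1, q2}
Size = 3

3


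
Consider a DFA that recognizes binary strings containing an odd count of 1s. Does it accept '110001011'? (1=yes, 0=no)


DFA has 2 states: q_even (start, accept=no) and q_odd
Processing string '110001011' character by character:
  Position 0: read '1', 1-count=1 -> q_odd
  Position 1: read '1', 1-count=2 -> q_even
  Position 2: read '0', 1-count=2 -> q_even (no change)
  Position 3: read '0', 1-count=2 -> q_even (no change)
  Position 4: read '0', 1-count=2 -> q_even (no change)
  Position 5: read '1', 1-count=3 -> q_odd
  Position 6: read '0', 1-count=3 -> q_odd (no change)
  Position 7: read '1', 1-count=4 -> q_even
  Position 8: read '1', 1-count=5 -> q_odd
Final state: q_odd, total 1s = 5 (odd); the DFA requires an odd count -> accept

1


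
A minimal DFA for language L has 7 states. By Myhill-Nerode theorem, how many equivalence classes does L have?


Myhill-Nerode theorem:
Number of equivalence classes = number of states in minimal DFA
Minimal DFA states = 7
Therefore equivalence classes = 7

7


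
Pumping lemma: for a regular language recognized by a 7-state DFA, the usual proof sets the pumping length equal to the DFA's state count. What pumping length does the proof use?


Pumping lemma for regular languages (standard proof):
Take p = |Q|, the number of DFA states.
Any string of length >= |Q| passes through |Q|+1 states while reading its first |Q| symbols,
so by pigeonhole some state repeats, giving the loop that can be pumped.
Here |Q| = 7
Therefore the proof uses p = 7

7


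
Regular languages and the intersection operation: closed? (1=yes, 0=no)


Regular languages are closed under all standard operations:
- Union: Yes (product construction)
- Intersection: Yes (product construction)
- Complement: Yes (swap accept/reject)
- Concatenation: Yes (NFA construction)
Operation: intersection -> Closed

1


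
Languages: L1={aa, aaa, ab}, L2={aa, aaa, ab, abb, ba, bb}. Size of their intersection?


L1 = {aa, aaa, ab}
L2 = {aa, aaa, ab, abb, ba, bb}
Checking each string in L1 against L2:
  'aa': in L2? Yes
  'aaa': in L2? Yes
  'ab': in L2? Yes
Intersection = {aa, aaa, ab}
|L1 ∩ L2| = 3

3


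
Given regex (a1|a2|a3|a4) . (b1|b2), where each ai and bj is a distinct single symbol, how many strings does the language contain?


First group: 4 alternatives
Second group: 2 alternatives
Concatenation: each choice from group 1 pairs with each from group 2
Total = 4 x 2 = 8

8


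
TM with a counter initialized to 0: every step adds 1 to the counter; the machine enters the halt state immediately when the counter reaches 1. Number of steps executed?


Counter starts at 0. Counting sequence:
  Step 1: counter = 1
Counter reached 1 -> halt
Total steps = 1

1


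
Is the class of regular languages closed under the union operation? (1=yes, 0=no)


Regular languages are closed under:
- Union (DFA product construction)
- Intersection (DFA product construction)
- Complement (swap accept/reject states)
- Concatenation (NFA construction)
- Kleene star (NFA construction)
union is in this list
Therefore: closed

1


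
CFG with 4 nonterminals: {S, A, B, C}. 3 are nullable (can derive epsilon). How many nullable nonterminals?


Nonterminals: {S, A, B, C}
A nonterminal is nullable if it can derive epsilon
Counting nullable nonterminals: 3
Total nullable = 3

3


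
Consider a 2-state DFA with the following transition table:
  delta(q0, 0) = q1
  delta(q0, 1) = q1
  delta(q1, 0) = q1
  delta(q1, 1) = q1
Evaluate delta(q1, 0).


Looking up transition function:
delta(q1, 0) in the table
Row: q1, Column: 0
Result: q1

q1


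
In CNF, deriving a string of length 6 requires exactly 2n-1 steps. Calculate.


Chomsky Normal Form derivation:
String length n = 6
Each step either:
  - Splits a nonterminal into two (n-1 such steps)
  - Converts a nonterminal to terminal (n such steps)
Total = (n-1) + n = 2n - 1
= 2(6) - 1
= 12 - 1
= 11

11


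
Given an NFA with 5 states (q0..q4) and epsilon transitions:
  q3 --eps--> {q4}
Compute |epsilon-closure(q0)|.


Starting from q0
Initialize closure = {q0}
q0 has no outgoing epsilon transitions -> nothing to add
Final closure: {q0}
Size = 1

1


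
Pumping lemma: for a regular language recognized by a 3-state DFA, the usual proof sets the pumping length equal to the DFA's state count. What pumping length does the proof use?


Pumping lemma for regular languages (standard proof):
Take p = |Q|, the number of DFA states.
Any string of length >= |Q| passes through |Q|+1 states while reading its first |Q| symbols,
so by pigeonhole some state repeats, giving the loop that can be pumped.
Here |Q| = 3
Therefore the proof uses p = 3

3


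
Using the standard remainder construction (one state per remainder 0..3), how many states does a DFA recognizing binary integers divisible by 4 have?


Divisibility by 4 is tracked via the remainder mod 4: 0, 1, ..., 3
The construction assigns one state to each remainder
Number of remainders = 4

4


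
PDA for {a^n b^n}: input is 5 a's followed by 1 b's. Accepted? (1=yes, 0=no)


Language requires equal numbers of a's and b's
PDA pushes for each 'a', pops for each 'b'
Number of a's = 5
Number of b's = 1
5 != 1 -> Reject

0


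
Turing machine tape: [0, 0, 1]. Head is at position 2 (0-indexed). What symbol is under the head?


Tape: [0, 0, 1]
Positions: 0 1 2
Values:    0 0 1
Head at position 2
tape[2] = 1

1


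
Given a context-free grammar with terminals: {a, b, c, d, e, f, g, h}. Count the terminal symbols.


Terminal symbols: a, b, c, d, e, f, g, h
Counting each: a (#1), b (#2), c (#3), d (#4), e (#5), f (#6), g (#7), h (#8)
Total = 8

8


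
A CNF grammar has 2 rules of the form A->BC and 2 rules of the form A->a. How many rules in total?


CNF allows two rule forms:
  A -> BC (binary): 2 rules
  A -> a (terminal): 2 rules
Total = 2 + 2 = 4

4


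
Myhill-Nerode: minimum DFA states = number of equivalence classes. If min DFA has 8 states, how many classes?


Myhill-Nerode theorem:
Number of equivalence classes = number of states in minimal DFA
Minimal DFA states = 8
Therefore equivalence classes = 8

8


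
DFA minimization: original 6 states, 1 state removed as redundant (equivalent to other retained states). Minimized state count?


Original DFA: 6 states
Redundant states removed: 1
Minimized states = original - removed
= 6 - 1
= 5

5


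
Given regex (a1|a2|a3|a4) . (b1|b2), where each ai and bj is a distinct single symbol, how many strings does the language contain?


First group: 4 alternatives
Second group: 2 alternatives
Concatenation: each choice from group 1 pairs with each from group 2
Total = 4 x 2 = 8

8


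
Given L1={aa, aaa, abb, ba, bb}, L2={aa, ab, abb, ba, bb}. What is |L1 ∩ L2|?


L1 = {aa, aaa, abb, ba, bb}
L2 = {aa, ab, abb, ba, bb}
Checking each string in L1 against L2:
  'aa': in L2? Yes
  'aaa': in L2? No
  'abb': in L2? Yes
  'ba': in L2? Yes
  'bb': in L2? Yes
Intersection = {aa, abb, ba, bb}
|L1 ∩ L2| = 4

4


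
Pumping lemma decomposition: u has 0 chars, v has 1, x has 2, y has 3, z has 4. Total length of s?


|s| = |u| + |v| + |x| + |y| + |z|
= 0 + 1 + 2 + 3 + 4
= 1 + 2 + 7
= 3 + 7
= 10

10


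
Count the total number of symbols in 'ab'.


String: 'ab'
Counting characters:
  'a' appears 1 time(s)
  'b' appears 1 time(s)
Total length = 1 + 1 = 2

2


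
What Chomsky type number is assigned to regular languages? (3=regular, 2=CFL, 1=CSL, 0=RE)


Chomsky hierarchy levels:
  Type 3: Regular (DFA/NFA/regex)
  Type 2: Context-free (PDA)
  Type 1: Context-sensitive
  Type 0: Recursively enumerable (TM)
'regular' corresponds to Type 3

3


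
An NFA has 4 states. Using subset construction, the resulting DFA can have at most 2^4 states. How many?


NFA has 4 states
Subset construction: each DFA state = subset of NFA states
Maximum subsets = 2^4
2^4 = 16

16


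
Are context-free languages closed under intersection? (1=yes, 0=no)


CFL closure properties:
  Closed under: union, concatenation, Kleene star
  NOT closed under: intersection, complement
Operation 'intersection' is in not-closed list -> No (not closed)

0


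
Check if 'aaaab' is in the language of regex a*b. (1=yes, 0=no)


Pattern: a*b
String: 'aaaab'
Pattern requires: zero or more 'a's followed by exactly one 'b'
Found 4 leading 'a's
Remaining: 'b'
Remaining is exactly 'b' -> match
Result: 1

1


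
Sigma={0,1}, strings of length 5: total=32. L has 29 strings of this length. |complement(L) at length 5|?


Alphabet: {0,1}
String length: 5
Total strings of length 5 = 2^5 = 32
Strings in L = 29
Complement = total - |L|
= 32 - 29
= 3

3


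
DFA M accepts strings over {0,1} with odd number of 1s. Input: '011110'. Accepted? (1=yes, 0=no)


DFA has 2 states: q_even (start, accept=no) and q_odd
Processing string '011110' character by character:
  Position 0: read '0', 1-count=0 -> q_even (no change)
  Position 1: read '1', 1-count=1 -> q_odd
  Position 2: read '1', 1-count=2 -> q_even
  Position 3: read '1', 1-count=3 -> q_odd
  Position 4: read '1', 1-count=4 -> q_even
  Position 5: read '0', 1-count=4 -> q_even (no change)
Final state: q_even, total 1s = 4 (even); the DFA requires an odd count -> reject

0


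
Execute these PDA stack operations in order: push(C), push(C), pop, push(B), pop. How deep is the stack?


Tracing stack operations:
  push(C) -> stack = [C], depth=1
  push(C) -> stack = [C,C], depth=2
  pop -> removed C, stack = [C], depth=1
  push(B) -> stack = [C,B], depth=2
  pop -> removed B, stack = [C], depth=1
Final depth = 1

1


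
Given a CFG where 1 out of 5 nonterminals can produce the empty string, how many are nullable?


Nonterminals: {S, A, B, C, D}
A nonterminal is nullable if it can derive epsilon
Counting nullable nonterminals: 1
Total nullable = 1

1


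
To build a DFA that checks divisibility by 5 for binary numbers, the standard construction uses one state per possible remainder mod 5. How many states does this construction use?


Divisibility by 5 is tracked via the remainder mod 5: 0, 1, ..., 4
The construction assigns one state to each remainder
Number of remainders = 5

5


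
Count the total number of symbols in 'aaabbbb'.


String: 'aaabbbb'
Counting characters:
  'a' appears 3 time(s)
  'b' appears 4 time(s)
Total length = 3 + 4 = 7

7


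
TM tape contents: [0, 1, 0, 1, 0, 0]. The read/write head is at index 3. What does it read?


Tape: [0, 1, 0, 1, 0, 0]
Positions: 0 1 2 3 4 5
Values:    0 1 0 1 0 0
Head at position 3
tape[3] = 1

1


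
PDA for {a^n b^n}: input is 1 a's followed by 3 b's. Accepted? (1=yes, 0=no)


Language requires equal numbers of a's and b's
PDA pushes for each 'a', pops for each 'b'
Number of a's = 1
Number of b's = 3
1 != 3 -> Reject

0


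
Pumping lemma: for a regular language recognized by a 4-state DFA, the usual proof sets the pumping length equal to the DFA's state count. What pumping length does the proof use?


Pumping lemma for regular languages (standard proof):
Take p = |Q|, the number of DFA states.
Any string of length >= |Q| passes through |Q|+1 states while reading its first |Q| symbols,
so by pigeonhole some state repeats, giving the loop that can be pumped.
Here |Q| = 4
Therefore the proof uses p = 4

4


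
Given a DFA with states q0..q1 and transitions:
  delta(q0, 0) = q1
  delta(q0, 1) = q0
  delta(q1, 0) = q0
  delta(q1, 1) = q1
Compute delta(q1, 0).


Looking up transition function:
delta(q1, 0) in the table
Row: q1, Column: 0
Result: q0

q0


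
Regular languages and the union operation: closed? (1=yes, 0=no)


Regular languages are closed under all standard operations:
- Union: Yes (product construction)
- Intersection: Yes (product construction)
- Complement: Yes (swap accept/reject)
- Concatenation: Yes (NFA construction)
Operation: union -> Closed

1


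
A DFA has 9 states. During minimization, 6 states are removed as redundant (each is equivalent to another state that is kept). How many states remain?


Original DFA: 9 states
Redundant states removed: 6
Minimized states = original - removed
= 9 - 6
= 3

3


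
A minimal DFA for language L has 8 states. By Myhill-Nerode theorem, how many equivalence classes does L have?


Myhill-Nerode theorem:
Number of equivalence classes = number of states in minimal DFA
Minimal DFA states = 8
Therefore equivalence classes = 8

8


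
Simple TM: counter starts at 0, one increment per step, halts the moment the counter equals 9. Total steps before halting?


Counter starts at 0. Counting sequence:
  Step 1: counter = 1
  Step 2: counter = 2
  Step 3: counter = 3
  Step 4: counter = 4
  Step 5: counter = 5
  Step 6: counter = 6
  ...
  Step 9: counter = 9
Counter reached 9 -> halt
Total steps = 9

9


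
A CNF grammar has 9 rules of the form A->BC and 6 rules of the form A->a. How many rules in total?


CNF allows two rule forms:
  A -> BC (binary): 9 rules
  A -> a (terminal): 6 rules
Total = 9 + 6 = 15

15


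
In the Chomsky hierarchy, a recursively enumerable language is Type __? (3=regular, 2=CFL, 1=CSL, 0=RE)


Chomsky hierarchy levels:
  Type 3: Regular (DFA/NFA/regex)
  Type 2: Context-free (PDA)
  Type 1: Context-sensitive
  Type 0: Recursively enumerable (TM)
'recursively enumerable' corresponds to Type 0

0


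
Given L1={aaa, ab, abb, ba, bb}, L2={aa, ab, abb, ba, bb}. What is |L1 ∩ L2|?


L1 = {aaa, ab, abb, ba, bb}
L2 = {aa, ab, abb, ba, bb}
Checking each string in L1 against L2:
  'aaa': in L2? No
  'ab': in L2? Yes
  'abb': in L2? Yes
  'ba': in L2? Yes
  'bb': in L2? Yes
Intersection = {ab, abb, ba, bb}
|L1 ∩ L2| = 4

4


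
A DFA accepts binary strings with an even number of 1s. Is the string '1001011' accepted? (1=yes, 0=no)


DFA has 2 states: q_even (start, accept=yes) and q_odd
Processing string '1001011' character by character:
  Position 0: read '1', 1-count=1 -> q_odd
  Position 1: read '0', 1-count=1 -> q_odd (no change)
  Position 2: read '0', 1-count=1 -> q_odd (no change)
  Position 3: read '1', 1-count=2 -> q_even
  Position 4: read '0', 1-count=2 -> q_even (no change)
  Position 5: read '1', 1-count=3 -> q_odd
  Position 6: read '1', 1-count=4 -> q_even
Final state: q_even, total 1s = 4 (even); the DFA requires an even count -> accept

1


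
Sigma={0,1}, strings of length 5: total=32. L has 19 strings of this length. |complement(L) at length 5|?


Alphabet: {0,1}
String length: 5
Total strings of length 5 = 2^5 = 32
Strings in L = 19
Complement = total - |L|
= 32 - 19
= 13

13


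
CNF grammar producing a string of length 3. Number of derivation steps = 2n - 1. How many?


Chomsky Normal Form derivation:
String length n = 3
Each step either:
  - Splits a nonterminal into two (n-1 such steps)
  - Converts a nonterminal to terminal (n such steps)
Total = (n-1) + n = 2n - 1
= 2(3) - 1
= 6 - 1
= 5

5


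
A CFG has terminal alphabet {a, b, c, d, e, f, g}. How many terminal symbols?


Terminal symbols: a, b, c, d, e, f, g
Counting each: a (#1), b (#2), c (#3), d (#4), e (#5), f (#6), g (#7)
Total = 7

7


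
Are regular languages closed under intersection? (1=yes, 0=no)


Regular languages are closed under:
- Union (DFA product construction)
- Intersection (DFA product construction)
- Complement (swap accept/reject states)
- Concatenation (NFA construction)
- Kleene star (NFA construction)
intersection is in this list
Therefore: closed

1


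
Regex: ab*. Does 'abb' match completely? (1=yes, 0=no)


Pattern: ab*
String: 'abb'
Pattern requires: exactly one 'a' followed by zero or more 'b's
First char is 'a' -> OK
Rest 'bb': all b's? Yes
Result: 1

1


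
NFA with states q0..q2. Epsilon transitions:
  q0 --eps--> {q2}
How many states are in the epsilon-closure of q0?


Starting from q0
Initialize closure = {q0}
Follow epsilon from q0 -> add q2
Final closure: {q0, q2}
Size = 2

2


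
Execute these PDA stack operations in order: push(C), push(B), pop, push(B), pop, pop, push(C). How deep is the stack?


Tracing stack operations:
  push(C) -> stack = [C], depth=1
  push(B) -> stack = [C,B], depth=2
  pop -> removed B, stack = [C], depth=1
  push(B) -> stack = [C,B], depth=2
  pop -> removed B, stack = [C], depth=1
  pop -> removed C, stack = [], depth=0
  push(C) -> stack = [C], depth=1
Final depth = 1

1


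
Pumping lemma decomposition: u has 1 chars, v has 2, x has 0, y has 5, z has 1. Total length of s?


|s| = |u| + |v| + |x| + |y| + |z|
= 1 + 2 + 0 + 5 + 1
= 3 + 0 + 6
= 3 + 6
= 9

9


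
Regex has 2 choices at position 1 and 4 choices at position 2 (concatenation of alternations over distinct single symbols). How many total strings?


First group: 2 alternatives
Second group: 4 alternatives
Concatenation: each choice from group 1 pairs with each from group 2
Total = 2 x 4 = 8

8


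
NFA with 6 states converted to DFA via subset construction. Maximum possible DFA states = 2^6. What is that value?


NFA has 6 states
Subset construction: each DFA state = subset of NFA states
Maximum subsets = 2^6
2^6 = 64

64


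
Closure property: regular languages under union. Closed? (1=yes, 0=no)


Regular languages are closed under:
- Union (DFA product construction)
- Intersection (DFA product construction)
- Complement (swap accept/reject states)
- Concatenation (NFA construction)
- Kleene star (NFA construction)
union is in this list
Therefore: closed

1


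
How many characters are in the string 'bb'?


String: 'bb'
Counting characters:
  'b' appears 2 time(s)
Total length = 0 + 2 = 2

2


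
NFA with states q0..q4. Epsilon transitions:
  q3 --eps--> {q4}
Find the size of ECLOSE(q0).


Starting from q0
Initialize closure = {q0}
q0 has no outgoing epsilon transitions -> nothing to add
Final closure: {q0}
Size = 1

1


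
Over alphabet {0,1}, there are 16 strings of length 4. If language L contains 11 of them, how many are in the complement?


Alphabet: {0,1}
String length: 4
Total strings of length 4 = 2^4 = 16
Strings in L = 11
Complement = total - |L|
= 16 - 11
= 5

5


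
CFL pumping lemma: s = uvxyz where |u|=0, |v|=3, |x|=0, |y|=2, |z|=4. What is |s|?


|s| = |u| + |v| + |x| + |y| + |z|
= 0 + 3 + 0 + 2 + 4
= 3 + 0 + 6
= 3 + 6
= 9

9


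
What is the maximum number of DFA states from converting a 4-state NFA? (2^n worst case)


NFA has 4 states
Subset construction: each DFA state = subset of NFA states
Maximum subsets = 2^4
2^4 = 16

16


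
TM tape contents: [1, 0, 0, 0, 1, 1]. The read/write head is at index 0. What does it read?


Tape: [1, 0, 0, 0, 1, 1]
Positions: 0 1 2 3 4 5
Values:    1 0 0 0 1 1
Head at position 0
tape[0] = 1

1


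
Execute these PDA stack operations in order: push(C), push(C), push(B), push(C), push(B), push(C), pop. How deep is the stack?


Tracing stack operations:
  push(C) -> stack = [C], depth=1
  push(C) -> stack = [C,C], depth=2
  push(B) -> stack = [C,C,B], depth=3
  push(C) -> stack = [C,C,B,C], depth=4
  push(B) -> stack = [C,C,B,C,B], depth=5
  push(C) -> stack = [C,C,B,C,B,C], depth=6
  pop -> removed C, stack = [C,C,B,C,B], depth=5
Final depth = 5

5


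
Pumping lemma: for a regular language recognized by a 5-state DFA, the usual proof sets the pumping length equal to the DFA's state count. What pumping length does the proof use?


Pumping lemma for regular languages (standard proof):
Take p = |Q|, the number of DFA states.
Any string of length >= |Q| passes through |Q|+1 states while reading its first |Q| symbols,
so by pigeonhole some state repeats, giving the loop that can be pumped.
Here |Q| = 5
Therefore the proof uses p = 5

5


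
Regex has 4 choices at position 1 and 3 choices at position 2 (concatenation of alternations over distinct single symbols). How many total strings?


First group: 4 alternatives
Second group: 3 alternatives
Concatenation: each choice from group 1 pairs with each from group 2
Total = 4 x 3 = 12

12


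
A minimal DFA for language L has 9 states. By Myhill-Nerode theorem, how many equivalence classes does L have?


Myhill-Nerode theorem:
Number of equivalence classes = number of states in minimal DFA
Minimal DFA states = 9
Therefore equivalence classes = 9

9


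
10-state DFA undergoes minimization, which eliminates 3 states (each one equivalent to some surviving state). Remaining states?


Original DFA: 10 states
Redundant states removed: 3
Minimized states = original - removed
= 10 - 3
= 7

7


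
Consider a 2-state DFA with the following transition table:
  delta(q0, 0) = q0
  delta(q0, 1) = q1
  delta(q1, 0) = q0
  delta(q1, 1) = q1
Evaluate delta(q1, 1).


Looking up transition function:
delta(q1, 1) in the table
Row: q1, Column: 1
Result: q1

q1


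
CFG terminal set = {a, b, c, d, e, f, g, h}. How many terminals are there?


Terminal symbols: a, b, c, d, e, f, g, h
Counting each: a (#1), b (#2), c (#3), d (#4), e (#5), f (#6), g (#7), h (#8)
Total = 8

8


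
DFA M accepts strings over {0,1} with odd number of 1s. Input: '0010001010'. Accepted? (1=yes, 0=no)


DFA has 2 states: q_even (start, accept=no) and q_odd
Processing string '0010001010' character by character:
  Position 0: read '0', 1-count=0 -> q_even (no change)
  Position 1: read '0', 1-count=0 -> q_even (no change)
  Position 2: read '1', 1-count=1 -> q_odd
  Position 3: read '0', 1-count=1 -> q_odd (no change)
  Position 4: read '0', 1-count=1 -> q_odd (no change)
  Position 5: read '0', 1-count=1 -> q_odd (no change)
  Position 6: read '1', 1-count=2 -> q_even
  Position 7: read '0', 1-count=2 -> q_even (no change)
  Position 8: read '1', 1-count=3 -> q_odd
  Position 9: read '0', 1-count=3 -> q_odd (no change)
Final state: q_odd, total 1s = 3 (odd); the DFA requires an odd count -> accept

1


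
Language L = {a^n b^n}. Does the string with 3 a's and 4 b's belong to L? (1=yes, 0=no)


Language requires equal numbers of a's and b's
PDA pushes for each 'a', pops for each 'b'
Number of a's = 3
Number of b's = 4
3 != 4 -> Reject

0


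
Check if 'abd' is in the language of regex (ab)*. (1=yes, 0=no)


Pattern: (ab)*
String: 'abd'
Pattern requires: zero or more repetitions of 'ab'
Length 3 is odd -> cannot be (ab)* -> no match
Result: 0

0
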